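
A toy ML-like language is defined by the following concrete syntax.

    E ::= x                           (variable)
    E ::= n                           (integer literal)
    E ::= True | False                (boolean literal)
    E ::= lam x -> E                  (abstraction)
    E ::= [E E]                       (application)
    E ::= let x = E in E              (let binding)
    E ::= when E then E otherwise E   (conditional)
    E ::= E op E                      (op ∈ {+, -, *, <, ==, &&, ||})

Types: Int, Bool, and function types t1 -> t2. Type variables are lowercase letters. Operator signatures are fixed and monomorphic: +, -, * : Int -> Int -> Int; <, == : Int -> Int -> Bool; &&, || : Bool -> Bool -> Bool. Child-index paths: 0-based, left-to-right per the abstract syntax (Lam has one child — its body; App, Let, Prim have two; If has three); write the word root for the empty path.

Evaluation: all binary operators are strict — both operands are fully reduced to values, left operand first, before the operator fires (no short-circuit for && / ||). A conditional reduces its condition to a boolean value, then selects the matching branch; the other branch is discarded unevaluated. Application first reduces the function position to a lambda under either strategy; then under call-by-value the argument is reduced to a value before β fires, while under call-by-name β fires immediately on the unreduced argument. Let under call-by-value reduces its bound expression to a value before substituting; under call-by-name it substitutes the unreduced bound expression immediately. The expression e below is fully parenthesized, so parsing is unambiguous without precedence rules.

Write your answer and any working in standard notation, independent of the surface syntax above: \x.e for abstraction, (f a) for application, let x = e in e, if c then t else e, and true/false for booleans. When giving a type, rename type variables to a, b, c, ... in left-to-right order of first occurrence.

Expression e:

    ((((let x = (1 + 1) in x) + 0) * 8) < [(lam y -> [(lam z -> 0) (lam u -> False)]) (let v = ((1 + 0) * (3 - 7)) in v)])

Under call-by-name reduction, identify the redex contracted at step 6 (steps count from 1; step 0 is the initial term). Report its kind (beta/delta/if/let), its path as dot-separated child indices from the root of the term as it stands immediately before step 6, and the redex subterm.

Working:
step 0: ((((let x = (1 + 1) in x) + 0) * 8) < ((\y.((\z.0) (\u.false))) (let v = ((1 + 0) * (3 - 7)) in v)))
step 1: [let@0.0.0] ((((1 + 1) + 0) * 8) < ((\y.((\z.0) (\u.false))) (let v = ((1 + 0) * (3 - 7)) in v)))
step 2: [delta@0.0.0] (((2 + 0) * 8) < ((\y.((\z.0) (\u.false))) (let v = ((1 + 0) * (3 - 7)) in v)))
step 3: [delta@0.0] ((2 * 8) < ((\y.((\z.0) (\u.false))) (let v = ((1 + 0) * (3 - 7)) in v)))
step 4: [delta@0] (16 < ((\y.((\z.0) (\u.false))) (let v = ((1 + 0) * (3 - 7)) in v)))
step 5: [beta@1] (16 < ((\z.0) (\u.false)))
step 6: [beta@1] (16 < 0)

Answer: beta at 1 : ((\z.0) (\u.false))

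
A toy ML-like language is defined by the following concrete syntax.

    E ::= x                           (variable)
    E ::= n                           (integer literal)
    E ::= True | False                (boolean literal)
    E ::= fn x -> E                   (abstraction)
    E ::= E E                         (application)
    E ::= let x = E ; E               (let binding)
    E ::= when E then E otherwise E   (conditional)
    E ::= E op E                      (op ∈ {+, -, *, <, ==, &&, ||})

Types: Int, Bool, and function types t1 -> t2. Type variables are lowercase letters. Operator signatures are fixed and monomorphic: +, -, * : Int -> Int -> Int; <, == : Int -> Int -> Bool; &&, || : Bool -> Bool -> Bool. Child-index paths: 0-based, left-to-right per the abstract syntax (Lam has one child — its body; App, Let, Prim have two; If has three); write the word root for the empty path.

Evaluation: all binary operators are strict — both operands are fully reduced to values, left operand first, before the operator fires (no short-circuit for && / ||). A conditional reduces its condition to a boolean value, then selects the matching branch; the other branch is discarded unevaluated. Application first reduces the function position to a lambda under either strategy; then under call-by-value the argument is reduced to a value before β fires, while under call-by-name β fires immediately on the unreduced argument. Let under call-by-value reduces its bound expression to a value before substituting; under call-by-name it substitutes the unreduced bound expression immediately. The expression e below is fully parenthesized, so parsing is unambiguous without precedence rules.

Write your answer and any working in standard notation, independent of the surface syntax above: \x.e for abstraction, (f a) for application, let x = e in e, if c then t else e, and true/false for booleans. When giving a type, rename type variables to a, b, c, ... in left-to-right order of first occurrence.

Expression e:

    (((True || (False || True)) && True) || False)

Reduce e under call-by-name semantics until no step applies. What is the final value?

Working:
step 0: (((true || (false || true)) && true) || false)
step 1: [delta@0.0.1] (((true || true) && true) || false)
step 2: [delta@0.0] ((true && true) || false)
step 3: [delta@0] (true || false)
step 4: [delta@root] true

Answer: true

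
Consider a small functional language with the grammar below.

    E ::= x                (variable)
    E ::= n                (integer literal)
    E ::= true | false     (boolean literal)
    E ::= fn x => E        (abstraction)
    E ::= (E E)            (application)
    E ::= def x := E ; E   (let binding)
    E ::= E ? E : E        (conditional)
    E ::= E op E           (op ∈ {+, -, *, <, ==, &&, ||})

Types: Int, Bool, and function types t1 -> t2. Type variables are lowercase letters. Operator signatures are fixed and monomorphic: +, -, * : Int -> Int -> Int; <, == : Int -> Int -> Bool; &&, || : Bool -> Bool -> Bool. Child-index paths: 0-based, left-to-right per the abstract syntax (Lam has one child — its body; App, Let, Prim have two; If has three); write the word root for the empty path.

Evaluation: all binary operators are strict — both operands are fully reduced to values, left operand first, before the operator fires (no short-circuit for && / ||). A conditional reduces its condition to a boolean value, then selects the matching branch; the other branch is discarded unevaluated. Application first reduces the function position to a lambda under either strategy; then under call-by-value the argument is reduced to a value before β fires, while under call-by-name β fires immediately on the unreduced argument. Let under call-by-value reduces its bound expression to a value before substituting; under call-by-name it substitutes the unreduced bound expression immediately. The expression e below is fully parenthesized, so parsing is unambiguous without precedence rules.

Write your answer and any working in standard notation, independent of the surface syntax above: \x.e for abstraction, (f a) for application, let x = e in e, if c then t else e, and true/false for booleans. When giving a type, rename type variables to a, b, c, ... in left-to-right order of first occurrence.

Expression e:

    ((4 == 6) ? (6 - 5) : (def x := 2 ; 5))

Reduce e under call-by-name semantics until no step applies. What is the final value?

Working:
step 0: (if (4 == 6) then (6 - 5) else (let x = 2 in 5))
step 1: [delta@0] (if false then (6 - 5) else (let x = 2 in 5))
step 2: [if@root] (let x = 2 in 5)
step 3: [let@root] 5

Answer: 5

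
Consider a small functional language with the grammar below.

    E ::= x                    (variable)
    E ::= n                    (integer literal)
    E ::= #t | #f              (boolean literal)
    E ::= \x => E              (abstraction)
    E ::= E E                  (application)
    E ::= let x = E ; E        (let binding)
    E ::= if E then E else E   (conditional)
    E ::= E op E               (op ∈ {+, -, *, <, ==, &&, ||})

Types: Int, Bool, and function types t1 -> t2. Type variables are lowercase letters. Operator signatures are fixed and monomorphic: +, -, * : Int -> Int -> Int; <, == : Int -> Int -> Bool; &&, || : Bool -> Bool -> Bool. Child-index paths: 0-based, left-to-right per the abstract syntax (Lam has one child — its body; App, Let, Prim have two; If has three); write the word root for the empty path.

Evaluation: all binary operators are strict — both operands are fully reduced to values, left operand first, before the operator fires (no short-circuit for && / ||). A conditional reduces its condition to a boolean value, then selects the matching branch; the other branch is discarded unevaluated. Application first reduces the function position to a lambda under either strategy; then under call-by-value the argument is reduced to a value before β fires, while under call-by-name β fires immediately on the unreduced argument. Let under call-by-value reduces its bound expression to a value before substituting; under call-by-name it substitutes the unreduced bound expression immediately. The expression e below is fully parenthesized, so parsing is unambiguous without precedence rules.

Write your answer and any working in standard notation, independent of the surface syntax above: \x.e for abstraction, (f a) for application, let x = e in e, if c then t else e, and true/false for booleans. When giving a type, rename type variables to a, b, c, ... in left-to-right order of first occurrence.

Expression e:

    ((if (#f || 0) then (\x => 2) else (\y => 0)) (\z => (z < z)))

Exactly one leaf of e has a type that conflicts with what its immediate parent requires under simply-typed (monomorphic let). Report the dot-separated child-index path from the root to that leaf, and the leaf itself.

Answer: 0.0.1 : 0

Working:
  unify Bool ~ Bool
  unify Int ~ Bool
  FAIL: mismatch Int ~ Bool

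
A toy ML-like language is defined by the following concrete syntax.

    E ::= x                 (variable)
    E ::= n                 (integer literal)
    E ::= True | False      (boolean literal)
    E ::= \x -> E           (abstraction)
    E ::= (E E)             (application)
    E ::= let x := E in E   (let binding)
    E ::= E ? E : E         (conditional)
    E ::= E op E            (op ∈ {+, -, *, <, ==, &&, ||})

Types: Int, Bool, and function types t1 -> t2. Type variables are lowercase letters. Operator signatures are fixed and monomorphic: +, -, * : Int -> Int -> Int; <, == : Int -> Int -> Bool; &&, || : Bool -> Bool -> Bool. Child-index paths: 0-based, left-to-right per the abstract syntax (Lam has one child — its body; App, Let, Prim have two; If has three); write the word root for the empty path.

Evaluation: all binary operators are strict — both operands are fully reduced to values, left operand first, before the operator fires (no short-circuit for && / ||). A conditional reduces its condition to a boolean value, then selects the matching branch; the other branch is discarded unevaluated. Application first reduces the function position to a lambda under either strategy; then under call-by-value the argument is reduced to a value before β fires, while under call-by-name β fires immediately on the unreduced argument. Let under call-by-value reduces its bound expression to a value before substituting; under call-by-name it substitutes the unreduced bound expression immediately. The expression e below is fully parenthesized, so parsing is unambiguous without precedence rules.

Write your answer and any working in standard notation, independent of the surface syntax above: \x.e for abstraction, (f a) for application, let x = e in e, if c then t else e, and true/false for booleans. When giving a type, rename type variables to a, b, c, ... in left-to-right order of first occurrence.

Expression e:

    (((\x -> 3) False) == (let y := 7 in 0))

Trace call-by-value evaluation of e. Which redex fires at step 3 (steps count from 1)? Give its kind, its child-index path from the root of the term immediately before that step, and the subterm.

Answer: delta at root : (3 == 0)

Working:
step 0: (((\x.3) false) == (let y = 7 in 0))
step 1: [beta@0] (3 == (let y = 7 in 0))
step 2: [let@1] (3 == 0)
step 3: [delta@root] false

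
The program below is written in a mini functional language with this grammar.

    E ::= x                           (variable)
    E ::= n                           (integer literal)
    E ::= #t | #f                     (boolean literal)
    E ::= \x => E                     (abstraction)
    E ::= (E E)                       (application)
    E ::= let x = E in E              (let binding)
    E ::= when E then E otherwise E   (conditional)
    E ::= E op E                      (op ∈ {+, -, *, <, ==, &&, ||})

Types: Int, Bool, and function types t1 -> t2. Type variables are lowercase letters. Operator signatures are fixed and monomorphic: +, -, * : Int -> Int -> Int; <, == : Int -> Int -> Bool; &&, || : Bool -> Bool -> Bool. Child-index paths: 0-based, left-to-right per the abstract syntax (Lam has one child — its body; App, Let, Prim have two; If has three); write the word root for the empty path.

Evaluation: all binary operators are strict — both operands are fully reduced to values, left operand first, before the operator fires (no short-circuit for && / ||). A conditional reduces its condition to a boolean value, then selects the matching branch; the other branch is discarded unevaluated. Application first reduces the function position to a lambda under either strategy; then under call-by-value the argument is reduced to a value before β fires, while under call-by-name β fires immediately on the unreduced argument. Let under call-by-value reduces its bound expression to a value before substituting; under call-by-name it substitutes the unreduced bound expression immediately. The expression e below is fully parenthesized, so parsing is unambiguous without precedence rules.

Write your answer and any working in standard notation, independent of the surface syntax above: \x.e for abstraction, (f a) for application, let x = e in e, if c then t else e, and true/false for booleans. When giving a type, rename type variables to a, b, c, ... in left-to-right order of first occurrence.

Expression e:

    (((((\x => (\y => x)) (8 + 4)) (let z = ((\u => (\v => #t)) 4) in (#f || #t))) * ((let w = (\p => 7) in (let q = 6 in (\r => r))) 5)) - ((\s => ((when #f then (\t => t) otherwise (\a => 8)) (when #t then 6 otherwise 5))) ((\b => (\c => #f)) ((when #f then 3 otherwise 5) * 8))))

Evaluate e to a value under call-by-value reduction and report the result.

Answer: 52

Derivation:
step 0: (((((\x.(\y.x)) (8 + 4)) (let z = ((\u.(\v.true)) 4) in (false || true))) * ((let w = (\p.7) in (let q = 6 in (\r.r))) 5)) - ((\s.((if false then (\t.t) else (\a.8)) (if true then 6 else 5))) ((\b.(\c.false)) ((if false then 3 else 5) * 8))))
step 1: [delta@0.0.0.1] (((((\x.(\y.x)) 12) (let z = ((\u.(\v.true)) 4) in (false || true))) * ((let w = (\p.7) in (let q = 6 in (\r.r))) 5)) - ((\s.((if false then (\t.t) else (\a.8)) (if true then 6 else 5))) ((\b.(\c.false)) ((if false then 3 else 5) * 8))))
step 2: [beta@0.0.0] ((((\y.12) (let z = ((\u.(\v.true)) 4) in (false || true))) * ((let w = (\p.7) in (let q = 6 in (\r.r))) 5)) - ((\s.((if false then (\t.t) else (\a.8)) (if true then 6 else 5))) ((\b.(\c.false)) ((if false then 3 else 5) * 8))))
step 3: [beta@0.0.1.0] ((((\y.12) (let z = (\v.true) in (false || true))) * ((let w = (\p.7) in (let q = 6 in (\r.r))) 5)) - ((\s.((if false then (\t.t) else (\a.8)) (if true then 6 else 5))) ((\b.(\c.false)) ((if false then 3 else 5) * 8))))
step 4: [let@0.0.1] ((((\y.12) (false || true)) * ((let w = (\p.7) in (let q = 6 in (\r.r))) 5)) - ((\s.((if false then (\t.t) else (\a.8)) (if true then 6 else 5))) ((\b.(\c.false)) ((if false then 3 else 5) * 8))))
step 5: [delta@0.0.1] ((((\y.12) true) * ((let w = (\p.7) in (let q = 6 in (\r.r))) 5)) - ((\s.((if false then (\t.t) else (\a.8)) (if true then 6 else 5))) ((\b.(\c.false)) ((if false then 3 else 5) * 8))))
step 6: [beta@0.0] ((12 * ((let w = (\p.7) in (let q = 6 in (\r.r))) 5)) - ((\s.((if false then (\t.t) else (\a.8)) (if true then 6 else 5))) ((\b.(\c.false)) ((if false then 3 else 5) * 8))))
step 7: [let@0.1.0] ((12 * ((let q = 6 in (\r.r)) 5)) - ((\s.((if false then (\t.t) else (\a.8)) (if true then 6 else 5))) ((\b.(\c.false)) ((if false then 3 else 5) * 8))))
step 8: [let@0.1.0] ((12 * ((\r.r) 5)) - ((\s.((if false then (\t.t) else (\a.8)) (if true then 6 else 5))) ((\b.(\c.false)) ((if false then 3 else 5) * 8))))
step 9: [beta@0.1] ((12 * 5) - ((\s.((if false then (\t.t) else (\a.8)) (if true then 6 else 5))) ((\b.(\c.false)) ((if false then 3 else 5) * 8))))
step 10: [delta@0] (60 - ((\s.((if false then (\t.t) else (\a.8)) (if true then 6 else 5))) ((\b.(\c.false)) ((if false then 3 else 5) * 8))))
step 11: [if@1.1.1.0] (60 - ((\s.((if false then (\t.t) else (\a.8)) (if true then 6 else 5))) ((\b.(\c.false)) (5 * 8))))
step 12: [delta@1.1.1] (60 - ((\s.((if false then (\t.t) else (\a.8)) (if true then 6 else 5))) ((\b.(\c.false)) 40)))
step 13: [beta@1.1] (60 - ((\s.((if false then (\t.t) else (\a.8)) (if true then 6 else 5))) (\c.false)))
step 14: [beta@1] (60 - ((if false then (\t.t) else (\a.8)) (if true then 6 else 5)))
step 15: [if@1.0] (60 - ((\a.8) (if true then 6 else 5)))
step 16: [if@1.1] (60 - ((\a.8) 6))
step 17: [beta@1] (60 - 8)
step 18: [delta@root] 52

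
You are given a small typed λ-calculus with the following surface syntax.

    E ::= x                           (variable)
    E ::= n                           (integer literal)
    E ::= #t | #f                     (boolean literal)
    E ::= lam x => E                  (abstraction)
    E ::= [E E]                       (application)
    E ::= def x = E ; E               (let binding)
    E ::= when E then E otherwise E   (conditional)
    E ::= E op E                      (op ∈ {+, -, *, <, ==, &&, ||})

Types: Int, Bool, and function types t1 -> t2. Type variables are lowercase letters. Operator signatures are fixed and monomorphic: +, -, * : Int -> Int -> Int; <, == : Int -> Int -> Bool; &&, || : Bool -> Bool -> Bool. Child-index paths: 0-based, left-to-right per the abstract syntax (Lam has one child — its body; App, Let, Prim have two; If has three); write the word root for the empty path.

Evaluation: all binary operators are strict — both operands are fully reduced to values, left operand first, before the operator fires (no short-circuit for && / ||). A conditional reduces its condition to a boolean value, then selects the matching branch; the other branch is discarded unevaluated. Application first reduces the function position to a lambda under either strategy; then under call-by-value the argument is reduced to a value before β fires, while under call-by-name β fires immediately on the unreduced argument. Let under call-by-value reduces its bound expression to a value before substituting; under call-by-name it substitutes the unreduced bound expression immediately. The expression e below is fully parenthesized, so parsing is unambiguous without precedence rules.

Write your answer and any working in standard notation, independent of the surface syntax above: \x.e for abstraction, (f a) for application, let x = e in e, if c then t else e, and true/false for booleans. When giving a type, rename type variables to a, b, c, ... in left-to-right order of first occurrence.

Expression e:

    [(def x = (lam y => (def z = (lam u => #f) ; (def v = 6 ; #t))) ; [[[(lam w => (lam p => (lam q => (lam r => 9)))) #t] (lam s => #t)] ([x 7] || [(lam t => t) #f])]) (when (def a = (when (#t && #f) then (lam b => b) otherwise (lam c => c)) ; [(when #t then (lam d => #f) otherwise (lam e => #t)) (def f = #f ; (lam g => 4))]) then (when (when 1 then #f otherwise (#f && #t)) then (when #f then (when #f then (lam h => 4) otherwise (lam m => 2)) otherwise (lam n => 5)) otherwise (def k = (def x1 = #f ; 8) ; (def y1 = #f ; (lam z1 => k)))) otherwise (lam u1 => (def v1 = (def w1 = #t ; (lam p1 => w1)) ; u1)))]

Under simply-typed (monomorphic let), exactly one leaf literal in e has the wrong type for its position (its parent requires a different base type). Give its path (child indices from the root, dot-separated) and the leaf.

Working:
\u._ : b -> Bool
let z : b -> Bool
let v : Int
\y._ : a -> Bool
let x : a -> Bool
\r._ : f -> Int
\q._ : e -> f -> Int
\p._ : d -> e -> f -> Int
\w._ : c -> d -> e -> f -> Int
  unify c -> d -> e -> f -> Int ~ Bool -> g
  unify c ~ Bool
  unify d -> e -> f -> Int ~ g
_ _ : d -> e -> f -> Int
\s._ : h -> Bool
  unify d -> e -> f -> Int ~ (h -> Bool) -> i
  unify d ~ h -> Bool
  unify e -> f -> Int ~ i
_ _ : e -> f -> Int
x : a -> Bool
  unify a -> Bool ~ Int -> j
  unify a ~ Int
  unify Bool ~ j
_ _ : Bool
  unify Bool ~ Bool
t : k
\t._ : k -> k
  unify k -> k ~ Bool -> l
  unify k ~ Bool
  unify Bool ~ l
_ _ : Bool
  unify Bool ~ Bool
  unify e -> f -> Int ~ Bool -> m
  unify e ~ Bool
  unify f -> Int ~ m
_ _ : f -> Int
  unify Bool ~ Bool
  unify Bool ~ Bool
  unify Bool ~ Bool
b : n
\b._ : n -> n
c : o
\c._ : o -> o
  unify n -> n ~ o -> o
  unify n ~ o
  unify o ~ o
let a : o -> o
  unify Bool ~ Bool
\d._ : p -> Bool
\e._ : q -> Bool
  unify p -> Bool ~ q -> Bool
  unify p ~ q
  unify Bool ~ Bool
let f : Bool
\g._ : r -> Int
  unify q -> Bool ~ (r -> Int) -> s
  unify q ~ r -> Int
  unify Bool ~ s
_ _ : Bool
  unify Bool ~ Bool
  unify Int ~ Bool
  FAIL: mismatch Int ~ Bool

Answer: 1.1.0.0 : 1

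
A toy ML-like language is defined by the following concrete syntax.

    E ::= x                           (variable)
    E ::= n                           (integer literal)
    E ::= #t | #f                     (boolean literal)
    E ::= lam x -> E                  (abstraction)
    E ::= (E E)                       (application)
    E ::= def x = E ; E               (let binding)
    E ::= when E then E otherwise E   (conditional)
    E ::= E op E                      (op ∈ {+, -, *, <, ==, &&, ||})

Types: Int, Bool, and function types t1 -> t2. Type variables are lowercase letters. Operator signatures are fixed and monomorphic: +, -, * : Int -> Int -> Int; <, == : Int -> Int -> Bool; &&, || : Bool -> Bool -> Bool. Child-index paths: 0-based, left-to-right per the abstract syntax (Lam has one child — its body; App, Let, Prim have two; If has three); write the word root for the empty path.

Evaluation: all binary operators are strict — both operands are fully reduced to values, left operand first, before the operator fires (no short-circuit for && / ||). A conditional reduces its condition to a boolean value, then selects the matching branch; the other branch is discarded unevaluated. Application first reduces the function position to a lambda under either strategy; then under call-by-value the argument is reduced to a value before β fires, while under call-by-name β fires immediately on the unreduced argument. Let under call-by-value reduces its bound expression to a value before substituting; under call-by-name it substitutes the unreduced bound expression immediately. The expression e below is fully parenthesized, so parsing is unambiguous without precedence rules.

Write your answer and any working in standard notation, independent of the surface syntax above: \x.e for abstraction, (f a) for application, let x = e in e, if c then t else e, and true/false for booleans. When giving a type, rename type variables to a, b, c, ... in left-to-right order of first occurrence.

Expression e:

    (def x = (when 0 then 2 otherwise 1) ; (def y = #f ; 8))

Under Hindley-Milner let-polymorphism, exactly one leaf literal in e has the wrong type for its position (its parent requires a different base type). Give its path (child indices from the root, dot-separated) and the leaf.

Answer: 0.0 : 0

Working:
  unify Int ~ Bool
  FAIL: mismatch Int ~ Bool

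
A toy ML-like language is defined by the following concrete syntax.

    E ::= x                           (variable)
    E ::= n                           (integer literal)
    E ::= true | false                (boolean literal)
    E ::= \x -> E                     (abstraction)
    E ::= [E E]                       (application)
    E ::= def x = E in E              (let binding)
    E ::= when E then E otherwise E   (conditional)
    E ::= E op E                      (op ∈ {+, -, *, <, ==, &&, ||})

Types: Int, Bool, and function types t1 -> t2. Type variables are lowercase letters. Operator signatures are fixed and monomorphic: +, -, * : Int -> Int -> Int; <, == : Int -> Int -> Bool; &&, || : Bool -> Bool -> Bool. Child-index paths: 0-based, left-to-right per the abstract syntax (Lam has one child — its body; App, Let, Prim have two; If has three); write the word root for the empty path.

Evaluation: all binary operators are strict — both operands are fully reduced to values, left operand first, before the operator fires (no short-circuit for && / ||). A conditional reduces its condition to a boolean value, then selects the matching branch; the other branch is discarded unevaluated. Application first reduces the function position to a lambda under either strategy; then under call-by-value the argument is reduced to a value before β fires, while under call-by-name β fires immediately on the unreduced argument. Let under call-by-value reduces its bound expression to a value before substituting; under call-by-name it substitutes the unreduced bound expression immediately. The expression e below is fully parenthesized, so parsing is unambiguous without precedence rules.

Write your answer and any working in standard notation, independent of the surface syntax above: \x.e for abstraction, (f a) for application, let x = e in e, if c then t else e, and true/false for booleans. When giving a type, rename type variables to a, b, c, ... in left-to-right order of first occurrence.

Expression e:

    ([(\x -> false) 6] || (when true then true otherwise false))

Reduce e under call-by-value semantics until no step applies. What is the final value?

Working:
step 0: (((\x.false) 6) || (if true then true else false))
step 1: [beta@0] (false || (if true then true else false))
step 2: [if@1] (false || true)
step 3: [delta@root] true

Answer: true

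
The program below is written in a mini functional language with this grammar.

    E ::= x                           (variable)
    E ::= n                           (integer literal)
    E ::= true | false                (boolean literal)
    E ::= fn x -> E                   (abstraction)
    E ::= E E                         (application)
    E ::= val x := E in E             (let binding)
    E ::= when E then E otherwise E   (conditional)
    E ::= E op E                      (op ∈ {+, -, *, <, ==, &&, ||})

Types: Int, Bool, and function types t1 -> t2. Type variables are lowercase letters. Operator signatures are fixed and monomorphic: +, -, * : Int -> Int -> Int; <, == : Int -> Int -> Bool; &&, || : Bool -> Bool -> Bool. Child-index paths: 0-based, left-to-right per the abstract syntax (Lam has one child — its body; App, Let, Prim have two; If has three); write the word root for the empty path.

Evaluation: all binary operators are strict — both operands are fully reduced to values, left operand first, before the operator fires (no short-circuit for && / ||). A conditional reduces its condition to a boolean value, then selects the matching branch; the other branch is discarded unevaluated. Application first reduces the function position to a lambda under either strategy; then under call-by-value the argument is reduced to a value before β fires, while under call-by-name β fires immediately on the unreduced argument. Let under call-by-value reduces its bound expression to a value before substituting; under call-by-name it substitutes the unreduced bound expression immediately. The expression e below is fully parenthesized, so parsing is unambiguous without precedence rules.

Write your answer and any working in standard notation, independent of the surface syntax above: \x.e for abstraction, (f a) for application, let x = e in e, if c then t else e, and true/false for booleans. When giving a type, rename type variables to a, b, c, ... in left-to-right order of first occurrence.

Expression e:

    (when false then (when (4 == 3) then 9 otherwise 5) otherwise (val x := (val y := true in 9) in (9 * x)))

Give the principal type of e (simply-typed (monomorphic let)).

Trace:
  unify Bool ~ Bool
  unify Int ~ Int
  unify Int ~ Int
  unify Bool ~ Bool
  unify Int ~ Int
let y : Bool
let x : Int
  unify Int ~ Int
x : Int
  unify Int ~ Int
  unify Int ~ Int

Answer: Int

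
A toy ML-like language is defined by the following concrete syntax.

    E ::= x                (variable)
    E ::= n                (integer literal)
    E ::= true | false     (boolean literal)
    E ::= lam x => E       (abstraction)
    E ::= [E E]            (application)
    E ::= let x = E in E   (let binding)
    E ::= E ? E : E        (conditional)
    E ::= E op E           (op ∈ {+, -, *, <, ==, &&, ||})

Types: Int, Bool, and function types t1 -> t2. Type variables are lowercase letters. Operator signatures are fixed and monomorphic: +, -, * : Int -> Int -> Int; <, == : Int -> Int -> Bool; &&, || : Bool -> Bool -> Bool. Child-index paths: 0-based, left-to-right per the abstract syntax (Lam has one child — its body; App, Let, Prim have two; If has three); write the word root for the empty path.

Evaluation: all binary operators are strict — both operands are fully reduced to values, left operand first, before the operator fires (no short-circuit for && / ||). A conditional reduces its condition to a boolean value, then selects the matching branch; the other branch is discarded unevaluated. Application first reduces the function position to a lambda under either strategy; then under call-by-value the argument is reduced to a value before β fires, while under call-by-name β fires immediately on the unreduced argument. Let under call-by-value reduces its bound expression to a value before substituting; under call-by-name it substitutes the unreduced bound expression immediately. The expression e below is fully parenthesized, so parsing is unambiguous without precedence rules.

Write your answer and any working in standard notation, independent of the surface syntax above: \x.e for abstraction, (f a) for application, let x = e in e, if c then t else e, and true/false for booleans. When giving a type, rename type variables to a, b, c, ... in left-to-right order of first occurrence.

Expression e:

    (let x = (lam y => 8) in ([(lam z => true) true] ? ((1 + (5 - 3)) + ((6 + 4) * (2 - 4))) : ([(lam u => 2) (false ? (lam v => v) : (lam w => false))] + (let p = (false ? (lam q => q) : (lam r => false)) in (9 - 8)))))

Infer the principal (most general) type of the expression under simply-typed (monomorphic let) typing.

Derivation:
\y._ : a -> Int
let x : a -> Int
\z._ : b -> Bool
  unify b -> Bool ~ Bool -> c
  unify b ~ Bool
  unify Bool ~ c
_ _ : Bool
  unify Bool ~ Bool
  unify Int ~ Int
  unify Int ~ Int
  unify Int ~ Int
  unify Int ~ Int
  unify Int ~ Int
  unify Int ~ Int
  unify Int ~ Int
  unify Int ~ Int
  unify Int ~ Int
  unify Int ~ Int
  unify Int ~ Int
  unify Int ~ Int
\u._ : d -> Int
  unify Bool ~ Bool
v : e
\v._ : e -> e
\w._ : f -> Bool
  unify e -> e ~ f -> Bool
  unify e ~ f
  unify f ~ Bool
  unify d -> Int ~ (Bool -> Bool) -> g
  unify d ~ Bool -> Bool
  unify Int ~ g
_ _ : Int
  unify Int ~ Int
  unify Bool ~ Bool
q : h
\q._ : h -> h
\r._ : i -> Bool
  unify h -> h ~ i -> Bool
  unify h ~ i
  unify i ~ Bool
let p : Bool -> Bool
  unify Int ~ Int
  unify Int ~ Int
  unify Int ~ Int
  unify Int ~ Int

Answer: Int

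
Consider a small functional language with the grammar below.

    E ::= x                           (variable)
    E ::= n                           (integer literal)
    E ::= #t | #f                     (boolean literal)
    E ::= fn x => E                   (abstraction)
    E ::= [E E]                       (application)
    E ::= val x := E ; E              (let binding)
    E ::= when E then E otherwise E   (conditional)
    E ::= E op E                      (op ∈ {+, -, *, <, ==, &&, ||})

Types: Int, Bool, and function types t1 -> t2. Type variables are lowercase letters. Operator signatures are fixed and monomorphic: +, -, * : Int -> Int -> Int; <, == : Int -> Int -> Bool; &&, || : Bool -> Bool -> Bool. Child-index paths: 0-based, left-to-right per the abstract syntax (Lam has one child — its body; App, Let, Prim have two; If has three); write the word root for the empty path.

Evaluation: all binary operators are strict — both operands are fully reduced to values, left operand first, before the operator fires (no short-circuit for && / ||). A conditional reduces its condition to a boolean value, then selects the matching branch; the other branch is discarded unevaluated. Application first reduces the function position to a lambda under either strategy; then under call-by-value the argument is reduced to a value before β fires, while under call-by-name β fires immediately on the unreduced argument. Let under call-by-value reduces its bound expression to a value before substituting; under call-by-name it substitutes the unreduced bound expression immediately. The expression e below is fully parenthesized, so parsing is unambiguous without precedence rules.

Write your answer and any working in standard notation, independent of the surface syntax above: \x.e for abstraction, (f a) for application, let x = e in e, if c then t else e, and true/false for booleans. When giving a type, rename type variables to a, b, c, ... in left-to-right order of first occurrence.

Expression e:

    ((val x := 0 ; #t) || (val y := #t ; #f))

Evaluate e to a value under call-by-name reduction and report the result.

Answer: true

Working:
step 0: ((let x = 0 in true) || (let y = true in false))
step 1: [let@0] (true || (let y = true in false))
step 2: [let@1] (true || false)
step 3: [delta@root] true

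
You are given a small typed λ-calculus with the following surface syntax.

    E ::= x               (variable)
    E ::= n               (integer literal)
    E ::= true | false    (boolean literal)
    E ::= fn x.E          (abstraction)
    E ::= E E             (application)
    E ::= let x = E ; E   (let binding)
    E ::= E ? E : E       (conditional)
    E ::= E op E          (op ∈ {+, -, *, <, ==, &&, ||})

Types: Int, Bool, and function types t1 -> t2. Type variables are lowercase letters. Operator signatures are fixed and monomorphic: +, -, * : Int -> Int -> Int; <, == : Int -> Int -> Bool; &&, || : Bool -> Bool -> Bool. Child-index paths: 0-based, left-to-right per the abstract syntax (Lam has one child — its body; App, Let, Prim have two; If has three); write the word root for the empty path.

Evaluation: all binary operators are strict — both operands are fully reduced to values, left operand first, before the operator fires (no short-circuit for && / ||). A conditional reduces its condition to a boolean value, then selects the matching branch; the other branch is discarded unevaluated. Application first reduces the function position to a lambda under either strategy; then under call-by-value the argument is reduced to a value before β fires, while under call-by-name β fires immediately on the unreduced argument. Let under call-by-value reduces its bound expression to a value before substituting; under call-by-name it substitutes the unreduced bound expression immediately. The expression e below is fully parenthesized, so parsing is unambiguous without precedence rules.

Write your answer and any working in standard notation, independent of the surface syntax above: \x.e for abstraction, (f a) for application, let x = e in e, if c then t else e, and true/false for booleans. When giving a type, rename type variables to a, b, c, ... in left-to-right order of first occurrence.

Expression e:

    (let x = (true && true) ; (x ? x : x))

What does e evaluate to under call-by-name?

Derivation:
step 0: (let x = (true && true) in (if x then x else x))
step 1: [let@root] (if (true && true) then (true && true) else (true && true))
step 2: [delta@0] (if true then (true && true) else (true && true))
step 3: [if@root] (true && true)
step 4: [delta@root] true

Answer: true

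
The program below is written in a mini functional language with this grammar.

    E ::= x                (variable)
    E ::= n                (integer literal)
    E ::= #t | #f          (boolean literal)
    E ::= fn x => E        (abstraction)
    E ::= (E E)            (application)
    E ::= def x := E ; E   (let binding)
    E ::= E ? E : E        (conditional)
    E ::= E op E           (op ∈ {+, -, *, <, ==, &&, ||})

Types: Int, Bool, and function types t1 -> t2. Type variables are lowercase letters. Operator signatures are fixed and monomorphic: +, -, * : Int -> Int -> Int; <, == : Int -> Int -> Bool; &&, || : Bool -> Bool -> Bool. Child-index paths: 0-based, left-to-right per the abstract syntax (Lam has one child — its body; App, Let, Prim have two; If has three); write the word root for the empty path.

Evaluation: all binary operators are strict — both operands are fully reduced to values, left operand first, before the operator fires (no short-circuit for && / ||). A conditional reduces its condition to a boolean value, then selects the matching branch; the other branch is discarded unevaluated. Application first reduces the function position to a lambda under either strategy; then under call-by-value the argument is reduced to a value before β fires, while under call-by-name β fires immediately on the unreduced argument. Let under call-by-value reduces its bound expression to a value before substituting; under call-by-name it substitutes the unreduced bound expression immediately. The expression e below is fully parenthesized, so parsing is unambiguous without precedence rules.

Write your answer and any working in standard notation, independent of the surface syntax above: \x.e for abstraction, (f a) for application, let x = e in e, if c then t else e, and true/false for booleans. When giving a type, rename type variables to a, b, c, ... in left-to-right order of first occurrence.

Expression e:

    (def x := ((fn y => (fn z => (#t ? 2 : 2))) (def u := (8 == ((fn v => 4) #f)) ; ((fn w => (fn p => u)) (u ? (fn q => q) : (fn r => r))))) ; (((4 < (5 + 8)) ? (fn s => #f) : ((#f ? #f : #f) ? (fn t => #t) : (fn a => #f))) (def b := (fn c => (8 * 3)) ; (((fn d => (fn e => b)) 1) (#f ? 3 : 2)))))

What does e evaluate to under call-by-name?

Working:
step 0: (let x = ((\y.(\z.(if true then 2 else 2))) (let u = (8 == ((\v.4) false)) in ((\w.(\p.u)) (if u then (\q.q) else (\r.r))))) in ((if (4 < (5 + 8)) then (\s.false) else (if (if false then false else false) then (\t.true) else (\a.false))) (let b = (\c.(8 * 3)) in (((\d.(\e.b)) 1) (if false then 3 else 2)))))
step 1: [let@root] ((if (4 < (5 + 8)) then (\s.false) else (if (if false then false else false) then (\t.true) else (\a.false))) (let b = (\c.(8 * 3)) in (((\d.(\e.b)) 1) (if false then 3 else 2))))
step 2: [delta@0.0.1] ((if (4 < 13) then (\s.false) else (if (if false then false else false) then (\t.true) else (\a.false))) (let b = (\c.(8 * 3)) in (((\d.(\e.b)) 1) (if false then 3 else 2))))
step 3: [delta@0.0] ((if true then (\s.false) else (if (if false then false else false) then (\t.true) else (\a.false))) (let b = (\c.(8 * 3)) in (((\d.(\e.b)) 1) (if false then 3 else 2))))
step 4: [if@0] ((\s.false) (let b = (\c.(8 * 3)) in (((\d.(\e.b)) 1) (if false then 3 else 2))))
step 5: [beta@root] false

Answer: false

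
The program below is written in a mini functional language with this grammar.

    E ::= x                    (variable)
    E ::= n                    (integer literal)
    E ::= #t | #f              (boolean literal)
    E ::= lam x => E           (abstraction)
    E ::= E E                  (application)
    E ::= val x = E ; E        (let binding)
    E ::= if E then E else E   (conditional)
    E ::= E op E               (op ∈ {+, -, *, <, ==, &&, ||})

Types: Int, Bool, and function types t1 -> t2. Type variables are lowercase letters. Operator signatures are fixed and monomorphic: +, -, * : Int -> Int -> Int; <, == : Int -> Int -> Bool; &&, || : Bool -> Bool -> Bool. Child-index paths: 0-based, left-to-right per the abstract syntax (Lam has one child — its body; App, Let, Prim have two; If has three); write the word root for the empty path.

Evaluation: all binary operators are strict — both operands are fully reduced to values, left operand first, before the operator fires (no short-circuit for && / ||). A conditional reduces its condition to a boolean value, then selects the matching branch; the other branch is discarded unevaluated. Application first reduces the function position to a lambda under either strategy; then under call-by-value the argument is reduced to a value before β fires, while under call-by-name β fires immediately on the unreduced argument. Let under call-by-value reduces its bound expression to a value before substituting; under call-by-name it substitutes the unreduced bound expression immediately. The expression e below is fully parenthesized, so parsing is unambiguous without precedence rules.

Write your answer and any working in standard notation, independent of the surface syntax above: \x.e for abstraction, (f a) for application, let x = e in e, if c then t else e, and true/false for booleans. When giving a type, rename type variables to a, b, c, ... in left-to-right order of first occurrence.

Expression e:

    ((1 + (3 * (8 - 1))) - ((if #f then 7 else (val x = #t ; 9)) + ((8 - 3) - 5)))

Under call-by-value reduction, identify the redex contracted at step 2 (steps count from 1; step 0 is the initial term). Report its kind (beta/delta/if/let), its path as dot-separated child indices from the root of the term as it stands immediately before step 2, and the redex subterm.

Trace:
step 0: ((1 + (3 * (8 - 1))) - ((if false then 7 else (let x = true in 9)) + ((8 - 3) - 5)))
step 1: [delta@0.1.1] ((1 + (3 * 7)) - ((if false then 7 else (let x = true in 9)) + ((8 - 3) - 5)))
step 2: [delta@0.1] ((1 + 21) - ((if false then 7 else (let x = true in 9)) + ((8 - 3) - 5)))

Answer: delta at 0.1 : (3 * 7)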